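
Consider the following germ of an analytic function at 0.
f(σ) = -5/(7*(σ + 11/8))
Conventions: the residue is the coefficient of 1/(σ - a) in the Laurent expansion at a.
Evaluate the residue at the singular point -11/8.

The residue is -5/7.

At the order-1 pole -11/8 set g(σ) = (σ - (-11/8))*f(σ) = -5/7.
Simple pole: residue = g(a) at a = -11/8, which is -5/7.


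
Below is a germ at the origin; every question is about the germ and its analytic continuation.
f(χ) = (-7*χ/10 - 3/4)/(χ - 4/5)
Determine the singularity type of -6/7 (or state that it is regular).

The point is a regular point.

Denominator factors: χ - 4/5 = -58/35 at χ = -6/7 — none vanishes.
So the germ continues analytically to -6/7.


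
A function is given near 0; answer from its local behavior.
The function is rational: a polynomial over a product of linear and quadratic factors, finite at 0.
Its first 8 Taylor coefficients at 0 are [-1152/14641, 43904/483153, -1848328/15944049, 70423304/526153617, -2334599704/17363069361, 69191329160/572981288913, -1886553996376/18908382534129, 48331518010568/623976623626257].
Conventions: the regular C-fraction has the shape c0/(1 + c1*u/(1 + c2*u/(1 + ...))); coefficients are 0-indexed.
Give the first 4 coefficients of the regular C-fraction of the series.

Taylor coefficients (read off): a_0 = -1152/14641, a_1 = 43904/483153, a_2 = -1848328/15944049, a_3 = 70423304/526153617.
c0 = a_0 = -1152/14641. Peel one level at a time: if S = 1 + c*u/S' with S'(0) = 1, then c is the u-coefficient of S and S' = c*u/(S - 1).
S_1 = c0/f = 1 + (343/297)*u + (-196985/1411344)*u^2 + ...; c1 = 343/297.
S_2 = c1*u/(S_1 - 1) = 1 + (196985/1629936)*u + (1689852379/10932886272)*u^2 + ...; c2 = 196985/1629936.
S_3 = c2*u/(S_2 - 1) = 1 + (-15208671411/11891590480)*u + ...; c3 = -15208671411/11891590480.

The regular C-fraction coefficients are [-1152/14641, 343/297, 196985/1629936, -15208671411/11891590480].


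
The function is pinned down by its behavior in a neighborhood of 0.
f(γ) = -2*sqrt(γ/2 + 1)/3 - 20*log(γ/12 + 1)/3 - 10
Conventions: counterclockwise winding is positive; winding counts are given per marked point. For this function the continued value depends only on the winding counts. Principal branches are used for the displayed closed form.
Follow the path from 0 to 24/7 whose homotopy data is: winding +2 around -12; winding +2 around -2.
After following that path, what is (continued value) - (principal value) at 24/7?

Continued minus principal equals -(80/3)*pi*i.

The rational part is single-valued and drops out of the difference; each branch term changes only by its own monodromy.
(-20/3)*log(1 - γ/(-12)): each positive loop around -12 adds 2*pi*i to the log, so winding +2 contributes (-20/3)*(2)*2*pi*i = -(80/3)*pi*i.
(-2/3)*sqrt(1 - γ/(-2)): winding +2 is even, the square root returns to the same sheet, contribution 0.
Summing the contributions at γ = 24/7 gives -(80/3)*pi*i.


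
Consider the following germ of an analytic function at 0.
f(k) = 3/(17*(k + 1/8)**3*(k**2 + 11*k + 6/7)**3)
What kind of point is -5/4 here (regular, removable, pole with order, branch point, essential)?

The point is a regular point.

Denominator factors: k + 1/8 = -9/8 at k = -5/4; k**2 + 11*k + 6/7 = -1269/112 at k = -5/4 — none vanishes.
So the germ continues analytically to -5/4.


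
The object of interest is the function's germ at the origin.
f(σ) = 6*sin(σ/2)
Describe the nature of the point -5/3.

There is no denominator, hence no pole anywhere.
The factor -sin(σ/2) is entire.
So the germ continues analytically to -5/3.

The point is a regular point.


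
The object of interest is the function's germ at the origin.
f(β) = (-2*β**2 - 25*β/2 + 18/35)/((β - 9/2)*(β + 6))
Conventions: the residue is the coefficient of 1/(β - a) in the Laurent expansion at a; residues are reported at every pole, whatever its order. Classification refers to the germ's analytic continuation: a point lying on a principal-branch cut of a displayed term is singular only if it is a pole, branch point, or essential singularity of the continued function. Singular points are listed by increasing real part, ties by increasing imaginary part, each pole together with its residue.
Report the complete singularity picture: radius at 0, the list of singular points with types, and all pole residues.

Radius of convergence at 0: 9/2.
At -6: a pole of order 1; residue -82/245.
At 9/2: a pole of order 1; residue -4491/490.

Denominator factor (β - 9/2): pole of order 1 at 9/2, modulus 9/2.
Denominator factor (β + 6): pole of order 1 at -6, modulus 6.
The radius of convergence is the smallest modulus among the singular points: 9/2.
At the order-1 pole -6 set g(β) = (β - (-6))*f(β) = (-2*β**2 - 25*β/2 + 18/35)/(β - 9/2).
Simple pole: residue = g(a) at a = -6, which is -82/245.
At the order-1 pole 9/2 set g(β) = (β - (9/2))*f(β) = (-2*β**2 - 25*β/2 + 18/35)/(β + 6).
Simple pole: residue = g(a) at a = 9/2, which is -4491/490.
List the singular points by increasing real part (a conjugate pair: the negative imaginary part first).


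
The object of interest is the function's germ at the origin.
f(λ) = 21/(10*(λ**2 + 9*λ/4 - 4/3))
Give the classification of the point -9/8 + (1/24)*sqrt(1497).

The denominator factor λ**2 + 9*λ/4 - 4/3 vanishes at -9/8 + (1/24)*sqrt(1497) and appears to the power 1; the numerator there equals 21/10, nonzero, and no other factor vanishes.
Hence a pole whose order is the multiplicity, 1.

The point is a pole of order 1.


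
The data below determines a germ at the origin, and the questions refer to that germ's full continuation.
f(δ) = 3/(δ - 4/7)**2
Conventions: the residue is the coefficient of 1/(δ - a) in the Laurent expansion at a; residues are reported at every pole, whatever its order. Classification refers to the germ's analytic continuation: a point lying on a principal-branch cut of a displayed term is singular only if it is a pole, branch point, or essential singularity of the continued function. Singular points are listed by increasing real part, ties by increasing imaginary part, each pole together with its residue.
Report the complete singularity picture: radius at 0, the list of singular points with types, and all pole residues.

Denominator factor (δ - 4/7)^2: pole of order 2 at 4/7, modulus 4/7.
The radius of convergence is the smallest modulus among the singular points: 4/7.
At the order-2 pole 4/7 set g(δ) = (δ - (4/7))^2*f(δ) = 3.
Order-2 pole: residue = g'(a); g'(4/7) = 0, so the residue is 0.

Radius of convergence at 0: 4/7.
At 4/7: a pole of order 2; residue 0.


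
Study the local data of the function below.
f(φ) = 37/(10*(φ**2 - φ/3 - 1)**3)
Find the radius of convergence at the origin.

The radius of convergence is -1/6 + (1/6)*sqrt(37).

Denominator factor (φ**2 - φ/3 - 1)^3: discriminant 37/9, real irrational roots 1/6 + (1/6)*sqrt(37) and 1/6 - (1/6)*sqrt(37); poles of order 3, moduli 1/6 + (1/6)*sqrt(37) and -1/6 + (1/6)*sqrt(37).
The radius of convergence is the smallest modulus among the singular points: -1/6 + (1/6)*sqrt(37).


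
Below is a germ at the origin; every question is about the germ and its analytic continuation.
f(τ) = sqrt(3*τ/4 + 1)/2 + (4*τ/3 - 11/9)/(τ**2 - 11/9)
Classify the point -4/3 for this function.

The point is an algebraic (square-root) branch point.

The term (1/2)*sqrt(1 - τ/(-4/3)) has argument 1 - -4/3/(-4/3) = 0 at -4/3: a square-root (algebraic, two-sheeted) branch point; the remaining terms are analytic or single-valued there.


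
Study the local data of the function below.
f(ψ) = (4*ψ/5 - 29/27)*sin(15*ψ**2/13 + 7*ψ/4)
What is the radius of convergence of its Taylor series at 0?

The radius of convergence is infinite.

The factor sin(15*ψ**2/13 + 7*ψ/4) is entire and contributes no finite singular point.
The polynomial part has no poles.
No finite singular points: the Taylor series at 0 converges everywhere.


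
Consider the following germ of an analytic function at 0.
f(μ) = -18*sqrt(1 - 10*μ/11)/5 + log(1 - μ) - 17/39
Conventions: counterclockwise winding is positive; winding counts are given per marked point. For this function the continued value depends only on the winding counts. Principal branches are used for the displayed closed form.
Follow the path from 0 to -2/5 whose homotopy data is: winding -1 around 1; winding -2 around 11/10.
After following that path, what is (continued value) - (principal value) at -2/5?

Continued minus principal equals -(2)*pi*i.

The rational part is single-valued and drops out of the difference; each branch term changes only by its own monodromy.
(-18/5)*sqrt(1 - μ/(11/10)): winding -2 is even, the square root returns to the same sheet, contribution 0.
(1)*log(1 - μ/(1)): each positive loop around 1 adds 2*pi*i to the log, so winding -1 contributes (1)*(-1)*2*pi*i = -(2)*pi*i.
Summing the contributions at μ = -2/5 gives -(2)*pi*i.


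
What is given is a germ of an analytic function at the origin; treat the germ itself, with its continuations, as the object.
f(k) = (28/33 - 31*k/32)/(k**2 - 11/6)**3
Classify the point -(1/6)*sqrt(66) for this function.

The denominator factor k**2 - 11/6 vanishes at -(1/6)*sqrt(66) and appears to the power 3; the numerator there equals 28/33 + (31/192)*sqrt(66), nonzero, and no other factor vanishes.
Hence a pole whose order is the multiplicity, 3.

The point is a pole of order 3.


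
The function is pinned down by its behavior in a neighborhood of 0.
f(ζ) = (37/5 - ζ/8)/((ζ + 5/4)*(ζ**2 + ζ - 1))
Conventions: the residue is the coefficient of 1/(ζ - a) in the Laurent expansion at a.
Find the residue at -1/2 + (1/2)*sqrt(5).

The factor ζ**2 + ζ - 1 splits as (ζ - a)(ζ - a') with a = -1/2 + (1/2)*sqrt(5), a' = -1/2 - (1/2)*sqrt(5). At the order-1 pole a set g(ζ) = (ζ - a)*f(ζ) = [(37/5 - ζ/8)/(ζ + 5/4)] / (ζ - a').
Simple pole: residue = g(a) at a = -1/2 + (1/2)*sqrt(5), which is 1209/220 - (1841/1100)*sqrt(5).

The residue is 1209/220 - (1841/1100)*sqrt(5).


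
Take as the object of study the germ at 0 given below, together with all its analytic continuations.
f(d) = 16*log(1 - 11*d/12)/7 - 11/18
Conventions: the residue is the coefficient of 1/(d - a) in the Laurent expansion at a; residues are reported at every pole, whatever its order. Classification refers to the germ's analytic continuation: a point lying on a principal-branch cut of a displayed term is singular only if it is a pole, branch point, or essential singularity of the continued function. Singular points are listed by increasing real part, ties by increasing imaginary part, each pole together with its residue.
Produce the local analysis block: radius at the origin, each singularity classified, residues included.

Branch term (16/7)*log(1 - d/(12/11)): its argument vanishes at d = 12/11, a logarithmic branch point, modulus 12/11.
The radius of convergence is the smallest modulus among the singular points: 12/11.

Radius of convergence at 0: 12/11.
At 12/11: a logarithmic branch point.


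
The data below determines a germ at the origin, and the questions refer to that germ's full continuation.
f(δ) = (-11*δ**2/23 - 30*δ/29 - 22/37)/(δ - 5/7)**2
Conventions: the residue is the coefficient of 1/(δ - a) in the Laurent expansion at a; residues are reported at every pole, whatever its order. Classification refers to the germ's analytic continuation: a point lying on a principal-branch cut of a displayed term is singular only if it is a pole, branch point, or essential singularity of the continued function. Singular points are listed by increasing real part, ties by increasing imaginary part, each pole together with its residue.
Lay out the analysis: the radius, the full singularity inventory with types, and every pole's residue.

Radius of convergence at 0: 5/7.
At 5/7: a pole of order 2; residue -8020/4669.

Denominator factor (δ - 5/7)^2: pole of order 2 at 5/7, modulus 5/7.
The radius of convergence is the smallest modulus among the singular points: 5/7.
At the order-2 pole 5/7 set g(δ) = (δ - (5/7))^2*f(δ) = -11*δ**2/23 - 30*δ/29 - 22/37.
Order-2 pole: residue = g'(a); g'(5/7) = -8020/4669, so the residue is -8020/4669.


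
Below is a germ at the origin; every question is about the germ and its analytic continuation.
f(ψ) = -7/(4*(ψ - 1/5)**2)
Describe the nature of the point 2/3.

The point is a regular point.

Denominator factors: ψ - 1/5 = 7/15 at ψ = 2/3 — none vanishes.
So the germ continues analytically to 2/3.


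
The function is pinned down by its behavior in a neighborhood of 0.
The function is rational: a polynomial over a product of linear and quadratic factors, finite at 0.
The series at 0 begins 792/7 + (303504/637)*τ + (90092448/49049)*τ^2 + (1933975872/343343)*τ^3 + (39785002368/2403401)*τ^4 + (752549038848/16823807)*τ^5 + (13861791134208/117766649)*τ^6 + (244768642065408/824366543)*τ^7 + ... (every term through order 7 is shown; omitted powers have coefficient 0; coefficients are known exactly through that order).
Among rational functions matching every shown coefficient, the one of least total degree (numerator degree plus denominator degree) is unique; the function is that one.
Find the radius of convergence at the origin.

No rational of total degree below 6 reproduces all 8 coefficients; solving the [2/4] Pade equations on them gives f(τ) = (9*τ**2/11 + 8*τ/13 - 33/4)/((τ - 1/2)**3*(τ + 7/12)), whose expansion matches every shown term.
Denominator factor (τ - 1/2)^3: pole of order 3 at 1/2, modulus 1/2.
Denominator factor (τ + 7/12): pole of order 1 at -7/12, modulus 7/12.
The radius of convergence is the smallest modulus among the singular points: 1/2.

The radius of convergence is 1/2.


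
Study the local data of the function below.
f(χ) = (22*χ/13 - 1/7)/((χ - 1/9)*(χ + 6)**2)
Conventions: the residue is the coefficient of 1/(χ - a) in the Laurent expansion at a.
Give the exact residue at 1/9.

The residue is 333/275275.

At the order-1 pole 1/9 set g(χ) = (χ - (1/9))*f(χ) = (22*χ/13 - 1/7)/(χ + 6)**2.
Simple pole: residue = g(a) at a = 1/9, which is 333/275275.


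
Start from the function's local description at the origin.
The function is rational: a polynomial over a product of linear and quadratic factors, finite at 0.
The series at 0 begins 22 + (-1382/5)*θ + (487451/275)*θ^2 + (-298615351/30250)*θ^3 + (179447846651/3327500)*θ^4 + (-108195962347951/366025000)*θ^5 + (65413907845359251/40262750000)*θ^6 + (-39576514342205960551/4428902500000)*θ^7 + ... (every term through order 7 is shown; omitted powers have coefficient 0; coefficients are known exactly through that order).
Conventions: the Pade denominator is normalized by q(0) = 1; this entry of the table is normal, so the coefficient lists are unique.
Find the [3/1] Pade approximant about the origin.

The Pade approximant has numerator coefficients [22, -233238568431/1493076755, 392034353172/1493076755, -280842240492/1493076755]; denominator coefficients [1, 179447846651/32847688610].

Taylor coefficients needed (read off): a_0 = 22, a_1 = -1382/5, a_2 = 487451/275, a_3 = -298615351/30250, a_4 = 179447846651/3327500.
Write the denominator as Q(θ) = 1 + q1*θ. Requiring Q*f - P = O(θ^5) with deg P <= 3 kills the coefficients of θ^4..θ^4 in Q*f:
  θ^4: a_4 + q1*a_3 = 0, i.e. 179447846651/3327500 + (-298615351/30250)*q1 = 0.
Solving this linear system: q1 = 179447846651/32847688610.
The numerator is Q*f truncated at degree 3: P0 = a_0 = 22; P1 = a_1 + q1*a_0 = -233238568431/1493076755; P2 = a_2 + q1*a_1 = 392034353172/1493076755; P3 = a_3 + q1*a_2 = -280842240492/1493076755.


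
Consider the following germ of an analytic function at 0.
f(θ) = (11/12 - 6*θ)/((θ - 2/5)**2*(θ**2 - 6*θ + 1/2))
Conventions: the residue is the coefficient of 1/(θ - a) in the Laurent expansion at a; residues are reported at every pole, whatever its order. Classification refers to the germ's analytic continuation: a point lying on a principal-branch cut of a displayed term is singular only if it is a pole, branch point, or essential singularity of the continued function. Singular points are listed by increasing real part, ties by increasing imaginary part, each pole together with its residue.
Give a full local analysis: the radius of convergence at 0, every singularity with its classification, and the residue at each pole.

Radius of convergence at 0: 3 - (1/2)*sqrt(34).
At 3 - (1/2)*sqrt(34): a pole of order 1; residue -10225/22707 - (67625/1544076)*sqrt(34).
At 2/5: a pole of order 2; residue 20450/22707.
At 3 + (1/2)*sqrt(34): a pole of order 1; residue -10225/22707 + (67625/1544076)*sqrt(34).


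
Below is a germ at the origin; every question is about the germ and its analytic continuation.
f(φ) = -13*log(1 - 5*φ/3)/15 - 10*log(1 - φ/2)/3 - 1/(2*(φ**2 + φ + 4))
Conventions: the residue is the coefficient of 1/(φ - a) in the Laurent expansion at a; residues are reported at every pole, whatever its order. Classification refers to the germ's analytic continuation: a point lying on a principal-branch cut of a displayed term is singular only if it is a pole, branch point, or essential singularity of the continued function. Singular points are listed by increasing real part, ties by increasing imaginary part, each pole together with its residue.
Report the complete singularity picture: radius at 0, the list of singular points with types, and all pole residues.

Denominator factor (φ**2 + φ + 4): discriminant -15, complex-conjugate roots (-1/2) + ((1/2)*sqrt(15))*i and (-1/2) - ((1/2)*sqrt(15))*i; poles of order 1, moduli 2 and 2.
Branch term (-13/15)*log(1 - φ/(3/5)): its argument vanishes at φ = 3/5, a logarithmic branch point, modulus 3/5.
Branch term (-10/3)*log(1 - φ/(2)): its argument vanishes at φ = 2, a logarithmic branch point, modulus 2.
The radius of convergence is the smallest modulus among the singular points: 3/5.
The branch terms are analytic at (-1/2) - ((1/2)*sqrt(15))*i and contribute nothing to the residue; only the rational part matters.
The factor φ**2 + φ + 4 splits as (φ - a)(φ - a') with a = (-1/2) - ((1/2)*sqrt(15))*i, a' = (-1/2) + ((1/2)*sqrt(15))*i. At the order-1 pole a set g(φ) = (φ - a)*(rational part) = [-1/2] / (φ - a').
Simple pole: residue = g(a) at a = (-1/2) - ((1/2)*sqrt(15))*i, which is -((1/30)*sqrt(15))*i.
The branch terms are analytic at (-1/2) + ((1/2)*sqrt(15))*i and contribute nothing to the residue; only the rational part matters.
The factor φ**2 + φ + 4 splits as (φ - a)(φ - a') with a = (-1/2) + ((1/2)*sqrt(15))*i, a' = (-1/2) - ((1/2)*sqrt(15))*i. At the order-1 pole a set g(φ) = (φ - a)*(rational part) = [-1/2] / (φ - a').
Simple pole: residue = g(a) at a = (-1/2) + ((1/2)*sqrt(15))*i, which is ((1/30)*sqrt(15))*i.
List the singular points by increasing real part (a conjugate pair: the negative imaginary part first).

Radius of convergence at 0: 3/5.
At (-1/2) - ((1/2)*sqrt(15))*i: a pole of order 1; residue -((1/30)*sqrt(15))*i.
At (-1/2) + ((1/2)*sqrt(15))*i: a pole of order 1; residue ((1/30)*sqrt(15))*i.
At 3/5: a logarithmic branch point.
At 2: a logarithmic branch point.


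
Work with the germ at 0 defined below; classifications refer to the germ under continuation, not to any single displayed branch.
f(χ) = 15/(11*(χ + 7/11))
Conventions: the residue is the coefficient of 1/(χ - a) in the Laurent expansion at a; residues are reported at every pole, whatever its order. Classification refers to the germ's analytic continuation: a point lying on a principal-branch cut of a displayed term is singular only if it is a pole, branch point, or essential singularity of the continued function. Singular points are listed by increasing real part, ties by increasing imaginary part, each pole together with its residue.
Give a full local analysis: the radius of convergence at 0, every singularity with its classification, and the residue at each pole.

Denominator factor (χ + 7/11): pole of order 1 at -7/11, modulus 7/11.
The radius of convergence is the smallest modulus among the singular points: 7/11.
At the order-1 pole -7/11 set g(χ) = (χ - (-7/11))*f(χ) = 15/11.
Simple pole: residue = g(a) at a = -7/11, which is 15/11.

Radius of convergence at 0: 7/11.
At -7/11: a pole of order 1; residue 15/11.


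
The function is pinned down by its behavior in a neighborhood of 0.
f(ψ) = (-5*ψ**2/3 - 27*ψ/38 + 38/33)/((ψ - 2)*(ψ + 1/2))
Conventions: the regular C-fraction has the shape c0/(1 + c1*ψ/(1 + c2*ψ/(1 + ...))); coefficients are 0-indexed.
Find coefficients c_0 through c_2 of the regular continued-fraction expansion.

Taylor coefficients (expand at 0): a_0 = -38/33, a_1 = 1019/418, a_2 = -7879/2508.
c0 = a_0 = -38/33. Peel one level at a time: if S = 1 + c*ψ/S' with S'(0) = 1, then c is the ψ-coefficient of S and S' = c*ψ/(S - 1).
S_1 = c0/f = 1 + (3057/1444)*ψ + (3656611/2085136)*ψ^2 + ...; c1 = 3057/1444.
S_2 = c1*ψ/(S_1 - 1) = 1 + (-3656611/4414308)*ψ + ...; c2 = -3656611/4414308.

The regular C-fraction coefficients are [-38/33, 3057/1444, -3656611/4414308].


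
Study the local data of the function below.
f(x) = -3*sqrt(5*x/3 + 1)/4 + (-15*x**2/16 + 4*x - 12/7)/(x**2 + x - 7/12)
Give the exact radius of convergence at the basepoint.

The radius of convergence is -1/2 + (1/6)*sqrt(30).

Denominator factor (x**2 + x - 7/12): discriminant 10/3, real irrational roots -1/2 + (1/6)*sqrt(30) and -1/2 - (1/6)*sqrt(30); poles of order 1, moduli -1/2 + (1/6)*sqrt(30) and 1/2 + (1/6)*sqrt(30).
Branch term (-3/4)*sqrt(1 - x/(-3/5)): its argument vanishes at x = -3/5, a square-root branch point, modulus 3/5.
The radius of convergence is the smallest modulus among the singular points: -1/2 + (1/6)*sqrt(30).


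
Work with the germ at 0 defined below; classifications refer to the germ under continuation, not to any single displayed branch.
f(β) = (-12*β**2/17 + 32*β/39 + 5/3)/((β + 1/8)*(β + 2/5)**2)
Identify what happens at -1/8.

The point is a pole of order 1.

The denominator factor β + 1/8 vanishes at -1/8 and appears to the power 1; the numerator there equals 16475/10608, nonzero, and no other factor vanishes.
Hence a pole whose order is the multiplicity, 1.


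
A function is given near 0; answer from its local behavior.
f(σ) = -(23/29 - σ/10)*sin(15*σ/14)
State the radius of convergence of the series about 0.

The factor -sin(15*σ/14) is entire and contributes no finite singular point.
The polynomial part has no poles.
No finite singular points: the Taylor series at 0 converges everywhere.

The radius of convergence is infinite.


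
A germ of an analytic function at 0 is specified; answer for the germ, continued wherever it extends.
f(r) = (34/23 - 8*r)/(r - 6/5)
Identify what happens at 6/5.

The point is a pole of order 1.

The denominator factor r - 6/5 vanishes at 6/5 and appears to the power 1; the numerator there equals -934/115, nonzero, and no other factor vanishes.
Hence a pole whose order is the multiplicity, 1.


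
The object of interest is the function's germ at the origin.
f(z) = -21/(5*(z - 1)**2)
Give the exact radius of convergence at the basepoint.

The radius of convergence is 1.

Denominator factor (z - 1)^2: pole of order 2 at 1, modulus 1.
The radius of convergence is the smallest modulus among the singular points: 1.


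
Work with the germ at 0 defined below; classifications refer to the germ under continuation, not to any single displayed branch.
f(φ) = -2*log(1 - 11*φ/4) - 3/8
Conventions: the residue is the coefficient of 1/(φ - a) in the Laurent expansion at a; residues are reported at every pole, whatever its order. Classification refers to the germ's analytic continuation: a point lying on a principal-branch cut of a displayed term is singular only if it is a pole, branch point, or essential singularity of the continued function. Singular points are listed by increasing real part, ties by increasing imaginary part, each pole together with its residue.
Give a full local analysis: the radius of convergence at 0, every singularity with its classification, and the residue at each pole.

Radius of convergence at 0: 4/11.
At 4/11: a logarithmic branch point.

Branch term (-2)*log(1 - φ/(4/11)): its argument vanishes at φ = 4/11, a logarithmic branch point, modulus 4/11.
The radius of convergence is the smallest modulus among the singular points: 4/11.


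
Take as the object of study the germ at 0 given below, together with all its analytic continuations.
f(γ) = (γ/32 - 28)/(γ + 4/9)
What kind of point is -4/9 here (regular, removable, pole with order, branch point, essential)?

The denominator factor γ + 4/9 vanishes at -4/9 and appears to the power 1; the numerator there equals -2017/72, nonzero, and no other factor vanishes.
Hence a pole whose order is the multiplicity, 1.

The point is a pole of order 1.


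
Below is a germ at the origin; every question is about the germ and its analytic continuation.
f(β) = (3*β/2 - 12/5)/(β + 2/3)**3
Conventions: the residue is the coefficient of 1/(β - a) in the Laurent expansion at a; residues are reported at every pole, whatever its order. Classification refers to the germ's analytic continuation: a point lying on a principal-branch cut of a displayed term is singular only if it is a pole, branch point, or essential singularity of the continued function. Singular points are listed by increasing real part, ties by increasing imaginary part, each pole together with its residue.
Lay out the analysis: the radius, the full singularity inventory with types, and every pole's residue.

Radius of convergence at 0: 2/3.
At -2/3: a pole of order 3; residue 0.

Denominator factor (β + 2/3)^3: pole of order 3 at -2/3, modulus 2/3.
The radius of convergence is the smallest modulus among the singular points: 2/3.
At the order-3 pole -2/3 set g(β) = (β - (-2/3))^3*f(β) = 3*β/2 - 12/5.
Order-3 pole: residue = g''(a)/2; g''(-2/3) = 0, so the residue is 0.


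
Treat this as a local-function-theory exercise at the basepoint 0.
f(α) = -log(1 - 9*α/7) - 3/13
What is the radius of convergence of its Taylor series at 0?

Branch term (-1)*log(1 - α/(7/9)): its argument vanishes at α = 7/9, a logarithmic branch point, modulus 7/9.
The radius of convergence is the smallest modulus among the singular points: 7/9.

The radius of convergence is 7/9.


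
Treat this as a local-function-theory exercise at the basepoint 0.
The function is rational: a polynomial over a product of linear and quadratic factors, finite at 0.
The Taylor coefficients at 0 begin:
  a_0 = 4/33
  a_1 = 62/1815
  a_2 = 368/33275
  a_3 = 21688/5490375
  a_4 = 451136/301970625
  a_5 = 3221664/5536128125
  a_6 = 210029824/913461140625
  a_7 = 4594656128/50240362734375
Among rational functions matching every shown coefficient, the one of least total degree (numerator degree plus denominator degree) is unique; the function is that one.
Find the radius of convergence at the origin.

No rational of total degree below 3 reproduces all 8 coefficients; solving the [1/2] Pade equations on them gives f(λ) = (5/3 - λ/2)/((λ - 11/2)*(λ - 5/2)), whose expansion matches every shown term.
Denominator factor (λ - 5/2): pole of order 1 at 5/2, modulus 5/2.
Denominator factor (λ - 11/2): pole of order 1 at 11/2, modulus 11/2.
The radius of convergence is the smallest modulus among the singular points: 5/2.

The radius of convergence is 5/2.


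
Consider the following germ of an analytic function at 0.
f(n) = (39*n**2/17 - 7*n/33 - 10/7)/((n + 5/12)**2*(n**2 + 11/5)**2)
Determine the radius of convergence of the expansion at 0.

The radius of convergence is 5/12.

Denominator factor (n**2 + 11/5)^2: discriminant -44/5, complex-conjugate roots ((1/5)*sqrt(55))*i and -((1/5)*sqrt(55))*i; poles of order 2, moduli (1/5)*sqrt(55) and (1/5)*sqrt(55).
Denominator factor (n + 5/12)^2: pole of order 2 at -5/12, modulus 5/12.
The radius of convergence is the smallest modulus among the singular points: 5/12.


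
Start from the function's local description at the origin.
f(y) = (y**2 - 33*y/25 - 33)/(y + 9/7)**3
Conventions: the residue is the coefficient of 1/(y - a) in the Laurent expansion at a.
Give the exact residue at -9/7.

The residue is 1.

At the order-3 pole -9/7 set g(y) = (y - (-9/7))^3*f(y) = y**2 - 33*y/25 - 33.
Order-3 pole: residue = g''(a)/2; g''(-9/7) = 2, so the residue is 1.


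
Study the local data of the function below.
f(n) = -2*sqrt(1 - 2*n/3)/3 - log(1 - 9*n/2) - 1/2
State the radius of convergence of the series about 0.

The radius of convergence is 2/9.

Branch term (-1)*log(1 - n/(2/9)): its argument vanishes at n = 2/9, a logarithmic branch point, modulus 2/9.
Branch term (-2/3)*sqrt(1 - n/(3/2)): its argument vanishes at n = 3/2, a square-root branch point, modulus 3/2.
The radius of convergence is the smallest modulus among the singular points: 2/9.


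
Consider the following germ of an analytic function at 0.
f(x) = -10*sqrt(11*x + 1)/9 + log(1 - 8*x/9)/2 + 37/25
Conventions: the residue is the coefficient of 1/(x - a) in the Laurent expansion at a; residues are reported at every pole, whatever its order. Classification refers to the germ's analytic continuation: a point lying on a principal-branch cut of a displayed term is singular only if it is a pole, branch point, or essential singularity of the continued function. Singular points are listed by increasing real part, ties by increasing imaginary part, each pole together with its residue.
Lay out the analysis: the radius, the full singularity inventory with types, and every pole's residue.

Radius of convergence at 0: 1/11.
At -1/11: an algebraic (square-root) branch point.
At 9/8: a logarithmic branch point.

Branch term (-10/9)*sqrt(1 - x/(-1/11)): its argument vanishes at x = -1/11, a square-root branch point, modulus 1/11.
Branch term (1/2)*log(1 - x/(9/8)): its argument vanishes at x = 9/8, a logarithmic branch point, modulus 9/8.
The radius of convergence is the smallest modulus among the singular points: 1/11.
List the singular points by increasing real part (a conjugate pair: the negative imaginary part first).


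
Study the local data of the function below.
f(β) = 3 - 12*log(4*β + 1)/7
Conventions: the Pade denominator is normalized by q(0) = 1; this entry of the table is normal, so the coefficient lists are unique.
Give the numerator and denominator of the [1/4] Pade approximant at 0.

Taylor coefficients needed (expand at 0): a_0 = 3, a_1 = -48/7, a_2 = 96/7, a_3 = -256/7, a_4 = 768/7, a_5 = -12288/35.
Write the denominator as Q(β) = 1 + q1*β + q2*β^2 + q3*β^3 + q4*β^4. Requiring Q*f - P = O(β^6) with deg P <= 1 kills the coefficients of β^2..β^5 in Q*f:
  β^2: a_2 + q1*a_1 + q2*a_0 = 0, i.e. 96/7 + (-48/7)*q1 + (3)*q2 = 0.
  β^3: a_3 + q1*a_2 + q2*a_1 + q3*a_0 = 0, i.e. -256/7 + (96/7)*q1 + (-48/7)*q2 + (3)*q3 = 0.
  β^4: a_4 + q1*a_3 + q2*a_2 + q3*a_1 + q4*a_0 = 0, i.e. 768/7 + (-256/7)*q1 + (96/7)*q2 + (-48/7)*q3 + (3)*q4 = 0.
  β^5: a_5 + q1*a_4 + q2*a_3 + q3*a_2 + q4*a_1 = 0, i.e. -12288/35 + (768/7)*q1 + (-256/7)*q2 + (96/7)*q3 + (-48/7)*q4 = 0.
Solving this linear system: q1 = 3744/605, q2 = 5792/605, q3 = 10496/1815, q4 = 15104/1815.
The numerator is Q*f truncated at degree 1: P0 = a_0 = 3; P1 = a_1 + q1*a_0 = 49584/4235.

The Pade approximant has numerator coefficients [3, 49584/4235]; denominator coefficients [1, 3744/605, 5792/605, 10496/1815, 15104/1815].


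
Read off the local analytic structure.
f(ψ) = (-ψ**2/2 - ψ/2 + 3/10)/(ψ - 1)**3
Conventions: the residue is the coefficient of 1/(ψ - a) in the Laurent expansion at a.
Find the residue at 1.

At the order-3 pole 1 set g(ψ) = (ψ - (1))^3*f(ψ) = -ψ**2/2 - ψ/2 + 3/10.
Order-3 pole: residue = g''(a)/2; g''(1) = -1, so the residue is -1/2.

The residue is -1/2.


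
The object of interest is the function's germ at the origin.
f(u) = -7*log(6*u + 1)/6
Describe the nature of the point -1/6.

The term (-7/6)*log(1 - u/(-1/6)) has argument 1 - -1/6/(-1/6) = 0 at -1/6: a logarithmic (infinitely-sheeted) branch point; the remaining terms are analytic or single-valued there.

The point is a logarithmic branch point.


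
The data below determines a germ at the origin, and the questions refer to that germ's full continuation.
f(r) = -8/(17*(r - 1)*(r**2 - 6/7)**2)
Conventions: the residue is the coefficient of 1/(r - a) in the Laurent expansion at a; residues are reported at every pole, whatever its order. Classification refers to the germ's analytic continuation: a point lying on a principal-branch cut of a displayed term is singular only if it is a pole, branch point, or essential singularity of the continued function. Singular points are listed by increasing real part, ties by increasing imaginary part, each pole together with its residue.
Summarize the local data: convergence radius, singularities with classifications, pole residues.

Denominator factor (r - 1): pole of order 1 at 1, modulus 1.
Denominator factor (r**2 - 6/7)^2: discriminant 24/7, real irrational roots (1/7)*sqrt(42) and -(1/7)*sqrt(42); poles of order 2, moduli (1/7)*sqrt(42) and (1/7)*sqrt(42).
The radius of convergence is the smallest modulus among the singular points: (1/7)*sqrt(42).
The factor r**2 - 6/7 splits as (r - a)(r - a') with a = -(1/7)*sqrt(42), a' = (1/7)*sqrt(42). At the order-2 pole a set g(r) = (r - a)^2*f(r) = [-8/(17*(r - 1))] / (r - a')^2.
Order-2 pole: residue = g'(a); g'(-(1/7)*sqrt(42)) = 196/17 - (539/306)*sqrt(42), so the residue is 196/17 - (539/306)*sqrt(42).
The factor r**2 - 6/7 splits as (r - a)(r - a') with a = (1/7)*sqrt(42), a' = -(1/7)*sqrt(42). At the order-2 pole a set g(r) = (r - a)^2*f(r) = [-8/(17*(r - 1))] / (r - a')^2.
Order-2 pole: residue = g'(a); g'((1/7)*sqrt(42)) = 196/17 + (539/306)*sqrt(42), so the residue is 196/17 + (539/306)*sqrt(42).
At the order-1 pole 1 set g(r) = (r - (1))*f(r) = -8/(17*(r**2 - 6/7)**2).
Simple pole: residue = g(a) at a = 1, which is -392/17.
List the singular points by increasing real part (a conjugate pair: the negative imaginary part first).

Radius of convergence at 0: (1/7)*sqrt(42).
At -(1/7)*sqrt(42): a pole of order 2; residue 196/17 - (539/306)*sqrt(42).
At (1/7)*sqrt(42): a pole of order 2; residue 196/17 + (539/306)*sqrt(42).
At 1: a pole of order 1; residue -392/17.


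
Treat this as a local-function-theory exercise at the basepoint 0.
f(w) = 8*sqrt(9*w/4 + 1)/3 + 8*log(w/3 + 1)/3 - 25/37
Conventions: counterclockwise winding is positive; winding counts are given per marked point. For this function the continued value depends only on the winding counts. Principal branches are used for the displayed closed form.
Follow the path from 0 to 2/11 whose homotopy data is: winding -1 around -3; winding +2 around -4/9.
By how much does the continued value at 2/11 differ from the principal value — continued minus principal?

Continued minus principal equals -(16/3)*pi*i.

The rational part is single-valued and drops out of the difference; each branch term changes only by its own monodromy.
(8/3)*sqrt(1 - w/(-4/9)): winding +2 is even, the square root returns to the same sheet, contribution 0.
(8/3)*log(1 - w/(-3)): each positive loop around -3 adds 2*pi*i to the log, so winding -1 contributes (8/3)*(-1)*2*pi*i = -(16/3)*pi*i.
Summing the contributions at w = 2/11 gives -(16/3)*pi*i.


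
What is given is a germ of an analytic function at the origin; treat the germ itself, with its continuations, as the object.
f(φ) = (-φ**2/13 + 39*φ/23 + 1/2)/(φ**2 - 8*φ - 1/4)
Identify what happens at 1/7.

The point is a regular point.

Denominator factors: φ**2 - 8*φ - 1/4 = -269/196 at φ = 1/7 — none vanishes.
So the germ continues analytically to 1/7.


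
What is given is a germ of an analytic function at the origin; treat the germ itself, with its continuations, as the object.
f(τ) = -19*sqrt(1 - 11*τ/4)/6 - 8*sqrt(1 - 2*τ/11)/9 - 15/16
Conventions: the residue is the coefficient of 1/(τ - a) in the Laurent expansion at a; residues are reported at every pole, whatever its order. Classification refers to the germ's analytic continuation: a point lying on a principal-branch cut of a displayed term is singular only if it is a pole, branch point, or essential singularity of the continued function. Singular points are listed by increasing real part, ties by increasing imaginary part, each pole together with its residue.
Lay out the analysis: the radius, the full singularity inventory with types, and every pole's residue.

Branch term (-8/9)*sqrt(1 - τ/(11/2)): its argument vanishes at τ = 11/2, a square-root branch point, modulus 11/2.
Branch term (-19/6)*sqrt(1 - τ/(4/11)): its argument vanishes at τ = 4/11, a square-root branch point, modulus 4/11.
The radius of convergence is the smallest modulus among the singular points: 4/11.
List the singular points by increasing real part (a conjugate pair: the negative imaginary part first).

Radius of convergence at 0: 4/11.
At 4/11: an algebraic (square-root) branch point.
At 11/2: an algebraic (square-root) branch point.


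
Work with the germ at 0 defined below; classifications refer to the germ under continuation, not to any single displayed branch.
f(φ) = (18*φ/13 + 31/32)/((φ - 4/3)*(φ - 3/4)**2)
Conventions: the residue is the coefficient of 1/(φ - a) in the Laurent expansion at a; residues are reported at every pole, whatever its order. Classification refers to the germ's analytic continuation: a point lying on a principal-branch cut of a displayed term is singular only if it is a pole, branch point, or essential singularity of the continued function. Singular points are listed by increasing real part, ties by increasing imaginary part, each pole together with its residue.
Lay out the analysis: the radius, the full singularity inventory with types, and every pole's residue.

Denominator factor (φ - 4/3): pole of order 1 at 4/3, modulus 4/3.
Denominator factor (φ - 3/4)^2: pole of order 2 at 3/4, modulus 3/4.
The radius of convergence is the smallest modulus among the singular points: 3/4.
At the order-2 pole 3/4 set g(φ) = (φ - (3/4))^2*f(φ) = (18*φ/13 + 31/32)/(φ - 4/3).
Order-2 pole: residue = g'(a); g'(3/4) = -10539/1274, so the residue is -10539/1274.
At the order-1 pole 4/3 set g(φ) = (φ - (4/3))*f(φ) = (18*φ/13 + 31/32)/(φ - 3/4)**2.
Simple pole: residue = g(a) at a = 4/3, which is 10539/1274.
List the singular points by increasing real part (a conjugate pair: the negative imaginary part first).

Radius of convergence at 0: 3/4.
At 3/4: a pole of order 2; residue -10539/1274.
At 4/3: a pole of order 1; residue 10539/1274.


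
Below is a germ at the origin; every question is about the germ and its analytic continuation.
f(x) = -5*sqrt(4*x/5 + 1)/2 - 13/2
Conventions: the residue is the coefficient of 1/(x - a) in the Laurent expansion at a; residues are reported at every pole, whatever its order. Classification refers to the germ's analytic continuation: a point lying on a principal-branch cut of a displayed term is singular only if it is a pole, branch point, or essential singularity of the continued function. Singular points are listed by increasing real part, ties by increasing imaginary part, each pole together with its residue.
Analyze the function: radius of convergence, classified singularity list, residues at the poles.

Radius of convergence at 0: 5/4.
At -5/4: an algebraic (square-root) branch point.

Branch term (-5/2)*sqrt(1 - x/(-5/4)): its argument vanishes at x = -5/4, a square-root branch point, modulus 5/4.
The radius of convergence is the smallest modulus among the singular points: 5/4.


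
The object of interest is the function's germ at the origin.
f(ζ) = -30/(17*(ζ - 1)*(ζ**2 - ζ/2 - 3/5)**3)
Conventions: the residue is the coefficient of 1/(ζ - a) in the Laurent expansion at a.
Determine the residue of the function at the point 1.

The residue is 30000/17.

At the order-1 pole 1 set g(ζ) = (ζ - (1))*f(ζ) = -30/(17*(ζ**2 - ζ/2 - 3/5)**3).
Simple pole: residue = g(a) at a = 1, which is 30000/17.


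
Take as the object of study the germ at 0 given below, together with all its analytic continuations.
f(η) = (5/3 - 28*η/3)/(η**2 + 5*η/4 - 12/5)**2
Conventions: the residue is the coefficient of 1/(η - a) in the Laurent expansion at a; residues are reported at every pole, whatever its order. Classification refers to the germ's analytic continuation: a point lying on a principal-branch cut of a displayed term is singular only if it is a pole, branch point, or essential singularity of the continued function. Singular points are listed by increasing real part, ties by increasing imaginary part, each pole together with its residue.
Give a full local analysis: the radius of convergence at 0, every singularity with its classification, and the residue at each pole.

Radius of convergence at 0: -5/8 + (1/40)*sqrt(4465).
At -5/8 - (1/40)*sqrt(4465): a pole of order 2; residue (4800/797449)*sqrt(4465).
At -5/8 + (1/40)*sqrt(4465): a pole of order 2; residue -(4800/797449)*sqrt(4465).

Denominator factor (η**2 + 5*η/4 - 12/5)^2: discriminant 893/80, real irrational roots -5/8 + (1/40)*sqrt(4465) and -5/8 - (1/40)*sqrt(4465); poles of order 2, moduli -5/8 + (1/40)*sqrt(4465) and 5/8 + (1/40)*sqrt(4465).
The radius of convergence is the smallest modulus among the singular points: -5/8 + (1/40)*sqrt(4465).
The factor η**2 + 5*η/4 - 12/5 splits as (η - a)(η - a') with a = -5/8 - (1/40)*sqrt(4465), a' = -5/8 + (1/40)*sqrt(4465). At the order-2 pole a set g(η) = (η - a)^2*f(η) = [5/3 - 28*η/3] / (η - a')^2.
Order-2 pole: residue = g'(a); g'(-5/8 - (1/40)*sqrt(4465)) = (4800/797449)*sqrt(4465), so the residue is (4800/797449)*sqrt(4465).
The factor η**2 + 5*η/4 - 12/5 splits as (η - a)(η - a') with a = -5/8 + (1/40)*sqrt(4465), a' = -5/8 - (1/40)*sqrt(4465). At the order-2 pole a set g(η) = (η - a)^2*f(η) = [5/3 - 28*η/3] / (η - a')^2.
Order-2 pole: residue = g'(a); g'(-5/8 + (1/40)*sqrt(4465)) = -(4800/797449)*sqrt(4465), so the residue is -(4800/797449)*sqrt(4465).
List the singular points by increasing real part (a conjugate pair: the negative imaginary part first).
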